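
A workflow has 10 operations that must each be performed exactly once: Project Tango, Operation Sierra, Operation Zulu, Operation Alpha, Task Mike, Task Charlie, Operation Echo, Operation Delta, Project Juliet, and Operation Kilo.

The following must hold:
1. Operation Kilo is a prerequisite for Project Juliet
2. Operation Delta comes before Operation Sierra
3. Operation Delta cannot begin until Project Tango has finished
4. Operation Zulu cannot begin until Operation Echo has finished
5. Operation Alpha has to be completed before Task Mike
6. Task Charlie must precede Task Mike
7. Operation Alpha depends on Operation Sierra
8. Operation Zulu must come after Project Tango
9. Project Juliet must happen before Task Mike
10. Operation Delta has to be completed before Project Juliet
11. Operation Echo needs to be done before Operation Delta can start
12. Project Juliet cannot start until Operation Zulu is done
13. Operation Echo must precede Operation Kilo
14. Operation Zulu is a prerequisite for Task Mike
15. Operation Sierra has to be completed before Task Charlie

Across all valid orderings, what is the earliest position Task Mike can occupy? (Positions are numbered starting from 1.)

The operations that are forced before Task Mike, directly or transitively, are Project Tango, Operation Sierra, Operation Zulu, Operation Alpha, Task Charlie, Operation Echo, Operation Delta, Project Juliet, Operation Kilo. That's 9 operations.
With 9 mandatory predecessors, the earliest Task Mike can sit is position 9+1 = 10, and placing just those 9 first achieves it.

10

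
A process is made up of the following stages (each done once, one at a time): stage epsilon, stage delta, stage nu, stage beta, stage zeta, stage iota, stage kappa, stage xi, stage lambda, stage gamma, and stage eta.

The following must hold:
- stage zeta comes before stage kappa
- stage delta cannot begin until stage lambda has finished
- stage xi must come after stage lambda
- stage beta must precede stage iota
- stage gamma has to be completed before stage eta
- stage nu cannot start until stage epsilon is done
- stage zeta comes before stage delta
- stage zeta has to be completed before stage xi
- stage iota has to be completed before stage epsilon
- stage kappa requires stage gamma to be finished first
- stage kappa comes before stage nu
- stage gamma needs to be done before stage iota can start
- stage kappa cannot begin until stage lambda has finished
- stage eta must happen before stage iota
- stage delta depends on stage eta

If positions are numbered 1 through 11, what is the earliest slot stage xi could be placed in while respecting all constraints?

3

The stages that are forced before stage xi, directly or transitively, are stage zeta, stage lambda. That's 2 stages.
With 2 mandatory predecessors, the earliest stage xi can sit is position 2+1 = 3, and placing just those 2 first achieves it.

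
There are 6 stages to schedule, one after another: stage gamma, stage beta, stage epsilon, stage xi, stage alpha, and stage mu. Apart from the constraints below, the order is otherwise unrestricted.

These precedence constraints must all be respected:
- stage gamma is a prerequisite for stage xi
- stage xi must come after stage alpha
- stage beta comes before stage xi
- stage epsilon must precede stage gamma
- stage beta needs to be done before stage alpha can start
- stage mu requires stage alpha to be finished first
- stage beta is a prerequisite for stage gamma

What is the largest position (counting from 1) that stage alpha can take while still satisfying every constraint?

Following every chain forward from stage alpha, the stages that must come later are stage xi, stage mu — 2 of them.
So at least 2 stages follow stage alpha, putting stage alpha no later than position 4. That position is achievable by scheduling everything else first.

4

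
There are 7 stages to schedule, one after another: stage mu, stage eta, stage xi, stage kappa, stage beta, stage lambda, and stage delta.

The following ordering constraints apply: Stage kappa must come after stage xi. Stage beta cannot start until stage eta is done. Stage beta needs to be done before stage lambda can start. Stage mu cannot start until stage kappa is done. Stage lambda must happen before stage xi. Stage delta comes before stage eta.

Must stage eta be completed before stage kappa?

Chaining the stated constraints: stage eta → stage beta → stage lambda → stage xi → stage kappa.
That forces stage eta before stage kappa in every valid schedule.

Yes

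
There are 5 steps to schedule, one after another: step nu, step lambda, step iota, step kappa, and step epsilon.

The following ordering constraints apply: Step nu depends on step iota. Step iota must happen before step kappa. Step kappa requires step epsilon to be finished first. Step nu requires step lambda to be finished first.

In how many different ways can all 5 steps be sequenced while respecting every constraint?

16

3 steps have no prerequisites (step lambda, step iota, step epsilon), so any of them could come first.
Systematically extending each partial ordering one step at a time and counting, there are 16 complete orderings.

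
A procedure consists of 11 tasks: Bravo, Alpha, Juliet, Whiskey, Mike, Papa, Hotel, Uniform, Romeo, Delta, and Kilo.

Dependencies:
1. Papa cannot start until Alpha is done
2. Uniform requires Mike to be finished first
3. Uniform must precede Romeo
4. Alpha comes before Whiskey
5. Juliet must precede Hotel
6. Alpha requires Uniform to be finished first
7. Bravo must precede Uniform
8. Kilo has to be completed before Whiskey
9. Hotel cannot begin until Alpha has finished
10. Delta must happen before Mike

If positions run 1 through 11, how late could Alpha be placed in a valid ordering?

8

The tasks that are forced after Alpha, directly or by a chain of constraints, are Whiskey, Papa, Hotel. That's 3 tasks.
With 3 mandatory successors out of 11 tasks total, the latest slot for Alpha is 11−3 = 8, and it's reachable by doing all non-successors before Alpha.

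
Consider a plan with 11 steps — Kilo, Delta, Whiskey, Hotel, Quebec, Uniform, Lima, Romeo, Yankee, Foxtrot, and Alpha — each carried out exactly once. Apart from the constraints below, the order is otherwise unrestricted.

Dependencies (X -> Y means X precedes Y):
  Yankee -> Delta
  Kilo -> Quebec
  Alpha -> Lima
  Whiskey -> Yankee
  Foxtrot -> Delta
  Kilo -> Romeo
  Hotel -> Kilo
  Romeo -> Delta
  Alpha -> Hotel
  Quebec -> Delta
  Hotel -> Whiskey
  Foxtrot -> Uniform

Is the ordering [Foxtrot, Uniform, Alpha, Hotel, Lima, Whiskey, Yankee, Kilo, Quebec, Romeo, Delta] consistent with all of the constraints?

Every stated constraint is respected: Foxtrot sits at position 1, ahead of Delta at position 11, and each of the other listed pairs likewise has the predecessor earlier in the sequence.

Yes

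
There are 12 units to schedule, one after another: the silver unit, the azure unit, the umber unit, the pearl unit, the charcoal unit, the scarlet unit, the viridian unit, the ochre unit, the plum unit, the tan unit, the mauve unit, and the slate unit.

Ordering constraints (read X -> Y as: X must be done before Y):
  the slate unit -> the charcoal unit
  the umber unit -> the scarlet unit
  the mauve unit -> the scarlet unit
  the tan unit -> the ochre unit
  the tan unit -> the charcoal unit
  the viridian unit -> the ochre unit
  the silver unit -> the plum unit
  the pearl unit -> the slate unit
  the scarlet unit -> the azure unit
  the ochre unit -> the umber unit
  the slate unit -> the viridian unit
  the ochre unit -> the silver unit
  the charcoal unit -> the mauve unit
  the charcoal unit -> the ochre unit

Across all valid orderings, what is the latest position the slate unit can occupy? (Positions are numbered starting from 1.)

3

Every unit that must follow the slate unit has to come after it. Tracing all chains starting from the slate unit, those units are: the silver unit, the azure unit, the umber unit, the charcoal unit, the scarlet unit, the viridian unit, the ochre unit, the plum unit, the mauve unit — 9 in total.
So at least 9 units follow the slate unit, putting the slate unit no later than position 3. That position is achievable by scheduling everything else first.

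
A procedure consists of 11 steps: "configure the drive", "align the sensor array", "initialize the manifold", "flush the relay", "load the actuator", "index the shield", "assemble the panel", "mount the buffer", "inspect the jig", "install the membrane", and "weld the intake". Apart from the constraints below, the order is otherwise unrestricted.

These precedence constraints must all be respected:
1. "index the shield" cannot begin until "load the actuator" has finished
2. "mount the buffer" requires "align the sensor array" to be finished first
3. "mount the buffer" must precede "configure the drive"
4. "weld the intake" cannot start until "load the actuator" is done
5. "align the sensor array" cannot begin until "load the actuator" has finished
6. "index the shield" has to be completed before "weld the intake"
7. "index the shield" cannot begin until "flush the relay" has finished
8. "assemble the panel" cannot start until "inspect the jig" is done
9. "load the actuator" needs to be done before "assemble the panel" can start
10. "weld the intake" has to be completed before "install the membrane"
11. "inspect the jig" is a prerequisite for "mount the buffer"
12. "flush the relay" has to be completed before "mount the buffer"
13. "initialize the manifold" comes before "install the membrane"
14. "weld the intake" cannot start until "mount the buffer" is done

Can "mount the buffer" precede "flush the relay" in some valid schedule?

The constraints give a chain "flush the relay" → "mount the buffer", which forces "flush the relay" before "mount the buffer".
So no valid ordering can have "mount the buffer" before "flush the relay".

No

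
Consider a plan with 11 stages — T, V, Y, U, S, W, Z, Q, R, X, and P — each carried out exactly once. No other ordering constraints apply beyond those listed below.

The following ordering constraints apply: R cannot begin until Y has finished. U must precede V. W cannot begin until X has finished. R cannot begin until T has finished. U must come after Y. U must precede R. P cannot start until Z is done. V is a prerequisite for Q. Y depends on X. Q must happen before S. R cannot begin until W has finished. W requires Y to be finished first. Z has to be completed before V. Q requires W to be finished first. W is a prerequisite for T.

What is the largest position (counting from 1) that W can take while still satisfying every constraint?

7

The stages that are forced after W, directly or by a chain of constraints, are T, S, Q, R. That's 4 stages.
With 4 mandatory successors out of 11 stages total, the latest slot for W is 11−4 = 7, and it's reachable by doing all non-successors before W.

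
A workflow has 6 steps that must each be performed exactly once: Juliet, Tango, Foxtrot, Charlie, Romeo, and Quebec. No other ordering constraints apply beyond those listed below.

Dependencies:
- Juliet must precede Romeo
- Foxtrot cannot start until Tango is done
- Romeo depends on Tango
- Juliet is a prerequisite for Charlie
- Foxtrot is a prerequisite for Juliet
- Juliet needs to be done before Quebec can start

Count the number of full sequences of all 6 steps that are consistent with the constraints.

6

Only Tango has no prerequisites, so it must go first.
Systematically extending each partial ordering one step at a time and counting, there are 6 complete orderings.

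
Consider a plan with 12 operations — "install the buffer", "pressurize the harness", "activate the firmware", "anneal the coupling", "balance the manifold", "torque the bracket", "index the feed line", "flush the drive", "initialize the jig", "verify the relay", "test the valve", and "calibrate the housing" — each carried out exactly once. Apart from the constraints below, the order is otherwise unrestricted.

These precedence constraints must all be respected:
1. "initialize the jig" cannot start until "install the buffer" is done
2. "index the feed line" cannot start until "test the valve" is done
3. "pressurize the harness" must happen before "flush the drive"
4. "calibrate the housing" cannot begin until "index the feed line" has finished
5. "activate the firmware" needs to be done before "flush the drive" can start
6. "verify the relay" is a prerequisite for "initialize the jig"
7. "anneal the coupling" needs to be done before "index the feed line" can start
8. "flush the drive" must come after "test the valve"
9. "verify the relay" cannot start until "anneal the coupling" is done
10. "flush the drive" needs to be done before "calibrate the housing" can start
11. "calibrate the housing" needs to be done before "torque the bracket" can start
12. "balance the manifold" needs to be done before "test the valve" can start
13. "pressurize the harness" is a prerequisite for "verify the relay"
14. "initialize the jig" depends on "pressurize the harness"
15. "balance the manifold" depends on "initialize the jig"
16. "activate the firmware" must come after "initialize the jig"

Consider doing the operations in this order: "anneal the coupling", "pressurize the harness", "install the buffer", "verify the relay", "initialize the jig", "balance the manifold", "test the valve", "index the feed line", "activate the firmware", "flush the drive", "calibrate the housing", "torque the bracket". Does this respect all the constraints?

Checking each listed constraint against this order: for instance, "pressurize the harness" is in position 2 and "flush the drive" in position 10, so that constraint holds — and the remaining constraints check out the same way.

Yes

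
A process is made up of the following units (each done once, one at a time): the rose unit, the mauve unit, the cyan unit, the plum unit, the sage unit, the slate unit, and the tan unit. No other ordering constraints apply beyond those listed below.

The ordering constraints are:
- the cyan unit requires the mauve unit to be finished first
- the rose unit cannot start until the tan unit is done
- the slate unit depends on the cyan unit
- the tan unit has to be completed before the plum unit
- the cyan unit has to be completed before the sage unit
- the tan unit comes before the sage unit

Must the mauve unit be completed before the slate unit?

Yes

Chaining the stated constraints: the mauve unit → the cyan unit → the slate unit.
So the mauve unit must precede the slate unit in any valid ordering.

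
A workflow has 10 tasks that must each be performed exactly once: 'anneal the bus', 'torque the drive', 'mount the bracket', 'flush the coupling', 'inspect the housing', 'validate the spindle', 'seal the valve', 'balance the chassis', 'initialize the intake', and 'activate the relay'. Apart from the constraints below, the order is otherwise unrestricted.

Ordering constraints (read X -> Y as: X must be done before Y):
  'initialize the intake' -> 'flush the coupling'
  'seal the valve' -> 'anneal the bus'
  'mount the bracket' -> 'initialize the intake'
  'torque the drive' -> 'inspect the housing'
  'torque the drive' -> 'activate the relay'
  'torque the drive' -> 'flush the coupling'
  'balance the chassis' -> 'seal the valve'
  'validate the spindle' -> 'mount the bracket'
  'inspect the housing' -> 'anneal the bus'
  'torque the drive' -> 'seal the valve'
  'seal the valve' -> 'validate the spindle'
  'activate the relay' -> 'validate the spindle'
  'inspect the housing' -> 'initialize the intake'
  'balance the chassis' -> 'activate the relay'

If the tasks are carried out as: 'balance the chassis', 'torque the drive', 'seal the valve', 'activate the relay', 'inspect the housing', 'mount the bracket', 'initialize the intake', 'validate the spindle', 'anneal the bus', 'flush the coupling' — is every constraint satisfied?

No

In the proposed order, 'mount the bracket' appears before 'validate the spindle'.
That contradicts the constraint that 'validate the spindle' must precede 'mount the bracket'.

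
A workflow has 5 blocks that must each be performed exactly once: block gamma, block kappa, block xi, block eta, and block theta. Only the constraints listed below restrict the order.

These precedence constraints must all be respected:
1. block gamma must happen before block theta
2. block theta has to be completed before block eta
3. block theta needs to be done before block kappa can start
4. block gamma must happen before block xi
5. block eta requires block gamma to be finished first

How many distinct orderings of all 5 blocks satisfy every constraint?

8

Block gamma is the only block with nothing required before it, so every ordering starts there.
Enumerating by repeatedly choosing an available block (one whose prerequisites are all placed) gives 8 distinct complete orderings.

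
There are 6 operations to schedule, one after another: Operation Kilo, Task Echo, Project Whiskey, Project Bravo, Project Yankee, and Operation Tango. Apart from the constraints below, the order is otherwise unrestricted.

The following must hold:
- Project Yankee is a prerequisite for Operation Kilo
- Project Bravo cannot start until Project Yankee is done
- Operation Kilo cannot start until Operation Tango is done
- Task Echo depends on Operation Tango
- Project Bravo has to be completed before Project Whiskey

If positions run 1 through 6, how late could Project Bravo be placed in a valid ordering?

The only operation forced after Project Bravo (directly or by a chain) is Project Whiskey.
With 1 mandatory successor out of 6 operations total, the latest slot for Project Bravo is 6−1 = 5, and it's reachable by doing all non-successors before Project Bravo.

5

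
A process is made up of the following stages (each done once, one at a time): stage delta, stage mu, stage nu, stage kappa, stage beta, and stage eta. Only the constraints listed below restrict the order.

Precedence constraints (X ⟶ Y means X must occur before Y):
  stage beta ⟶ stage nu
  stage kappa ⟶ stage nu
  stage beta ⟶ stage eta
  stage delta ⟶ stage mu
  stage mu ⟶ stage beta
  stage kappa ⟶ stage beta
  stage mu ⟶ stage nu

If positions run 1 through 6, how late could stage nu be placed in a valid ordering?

Nothing depends on stage nu, so it can be the final stage, position 6.

6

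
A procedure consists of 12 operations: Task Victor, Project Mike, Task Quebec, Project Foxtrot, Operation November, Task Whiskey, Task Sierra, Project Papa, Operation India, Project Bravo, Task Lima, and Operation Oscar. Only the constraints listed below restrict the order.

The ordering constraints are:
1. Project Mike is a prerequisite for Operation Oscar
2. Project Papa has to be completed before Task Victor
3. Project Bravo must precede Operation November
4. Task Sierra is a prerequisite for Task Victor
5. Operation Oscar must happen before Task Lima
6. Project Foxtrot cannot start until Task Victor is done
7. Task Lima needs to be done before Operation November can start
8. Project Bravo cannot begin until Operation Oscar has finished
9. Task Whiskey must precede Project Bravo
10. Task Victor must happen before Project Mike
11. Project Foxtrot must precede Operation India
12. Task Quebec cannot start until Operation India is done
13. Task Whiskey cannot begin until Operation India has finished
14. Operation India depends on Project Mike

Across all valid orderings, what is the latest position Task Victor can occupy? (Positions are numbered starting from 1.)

3

Every operation that must follow Task Victor has to come after it. Tracing all chains starting from Task Victor, those operations are: Project Mike, Task Quebec, Project Foxtrot, Operation November, Task Whiskey, Operation India, Project Bravo, Task Lima, Operation Oscar — 9 in total.
With 9 mandatory successors out of 12 operations total, the latest slot for Task Victor is 12−9 = 3, and it's reachable by doing all non-successors before Task Victor.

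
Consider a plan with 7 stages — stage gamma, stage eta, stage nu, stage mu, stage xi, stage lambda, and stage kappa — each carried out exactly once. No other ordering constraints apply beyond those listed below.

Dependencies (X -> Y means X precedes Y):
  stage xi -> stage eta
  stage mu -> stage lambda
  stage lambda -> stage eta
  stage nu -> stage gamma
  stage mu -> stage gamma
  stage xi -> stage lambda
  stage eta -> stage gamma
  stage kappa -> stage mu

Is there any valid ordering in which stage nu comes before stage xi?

Nothing in the constraints forces stage xi before stage nu — there is no chain from stage xi to stage nu.
So a valid ordering placing stage nu earlier than stage xi exists.

Yes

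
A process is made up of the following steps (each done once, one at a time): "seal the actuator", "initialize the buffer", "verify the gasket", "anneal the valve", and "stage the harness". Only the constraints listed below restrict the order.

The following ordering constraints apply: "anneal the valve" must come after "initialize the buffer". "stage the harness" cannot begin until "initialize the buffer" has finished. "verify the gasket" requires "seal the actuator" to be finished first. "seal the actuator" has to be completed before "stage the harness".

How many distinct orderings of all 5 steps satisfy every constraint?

2 steps have no prerequisites ("seal the actuator", "initialize the buffer"), so any of them could come first.
Systematically extending each partial ordering one step at a time and counting, there are 16 complete orderings.

16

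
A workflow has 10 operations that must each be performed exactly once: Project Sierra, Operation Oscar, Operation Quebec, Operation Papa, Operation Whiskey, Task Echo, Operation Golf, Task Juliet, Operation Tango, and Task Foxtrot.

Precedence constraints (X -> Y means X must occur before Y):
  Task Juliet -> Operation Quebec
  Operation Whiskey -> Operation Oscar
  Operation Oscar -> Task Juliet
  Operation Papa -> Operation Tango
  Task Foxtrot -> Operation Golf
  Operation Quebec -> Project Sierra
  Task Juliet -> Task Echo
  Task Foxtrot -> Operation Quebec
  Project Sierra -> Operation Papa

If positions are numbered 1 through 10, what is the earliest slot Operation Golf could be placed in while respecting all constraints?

2

Working backwards through the constraints from Operation Golf, its only required predecessor is Task Foxtrot.
So at minimum 1 operation comes before Operation Golf, putting Operation Golf no earlier than position 2. That position is achievable by scheduling exactly that predecessor first.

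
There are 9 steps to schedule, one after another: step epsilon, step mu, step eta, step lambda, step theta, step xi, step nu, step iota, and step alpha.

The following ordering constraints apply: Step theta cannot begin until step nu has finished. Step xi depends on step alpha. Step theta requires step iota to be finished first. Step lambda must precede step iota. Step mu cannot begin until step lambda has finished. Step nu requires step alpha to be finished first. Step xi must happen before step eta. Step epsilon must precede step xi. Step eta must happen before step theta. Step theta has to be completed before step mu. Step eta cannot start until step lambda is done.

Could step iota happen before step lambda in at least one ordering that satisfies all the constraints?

No

Following step lambda → step iota, step lambda must precede step iota in every valid ordering.
Hence step iota can never be scheduled before step lambda.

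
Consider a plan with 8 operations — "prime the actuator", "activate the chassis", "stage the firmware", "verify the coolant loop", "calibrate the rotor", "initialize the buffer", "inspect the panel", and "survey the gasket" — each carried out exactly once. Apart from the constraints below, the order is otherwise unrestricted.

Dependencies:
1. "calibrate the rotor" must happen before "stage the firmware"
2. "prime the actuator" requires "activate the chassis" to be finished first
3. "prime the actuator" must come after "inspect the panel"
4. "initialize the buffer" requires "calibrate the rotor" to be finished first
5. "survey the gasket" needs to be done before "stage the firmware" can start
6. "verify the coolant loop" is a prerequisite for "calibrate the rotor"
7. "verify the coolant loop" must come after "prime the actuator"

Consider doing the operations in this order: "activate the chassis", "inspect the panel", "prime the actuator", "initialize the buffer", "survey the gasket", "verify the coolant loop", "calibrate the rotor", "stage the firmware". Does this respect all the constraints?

No

In the proposed order, "initialize the buffer" appears before "calibrate the rotor".
But one of the constraints requires "calibrate the rotor" before "initialize the buffer", so this ordering violates it.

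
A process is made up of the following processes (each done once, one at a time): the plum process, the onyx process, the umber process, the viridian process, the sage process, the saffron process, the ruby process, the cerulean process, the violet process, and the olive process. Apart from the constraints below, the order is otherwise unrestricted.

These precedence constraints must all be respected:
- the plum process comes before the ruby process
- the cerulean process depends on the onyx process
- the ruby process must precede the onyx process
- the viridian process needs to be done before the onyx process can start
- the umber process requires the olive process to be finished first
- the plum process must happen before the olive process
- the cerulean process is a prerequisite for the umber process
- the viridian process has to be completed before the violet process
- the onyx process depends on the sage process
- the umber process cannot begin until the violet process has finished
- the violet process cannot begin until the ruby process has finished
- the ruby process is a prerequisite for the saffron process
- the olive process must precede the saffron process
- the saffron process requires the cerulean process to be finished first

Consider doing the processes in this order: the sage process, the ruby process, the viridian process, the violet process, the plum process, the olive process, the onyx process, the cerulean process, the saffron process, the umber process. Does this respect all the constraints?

No

Here the plum process comes after the ruby process.
But one of the constraints requires the plum process before the ruby process, so this ordering violates it.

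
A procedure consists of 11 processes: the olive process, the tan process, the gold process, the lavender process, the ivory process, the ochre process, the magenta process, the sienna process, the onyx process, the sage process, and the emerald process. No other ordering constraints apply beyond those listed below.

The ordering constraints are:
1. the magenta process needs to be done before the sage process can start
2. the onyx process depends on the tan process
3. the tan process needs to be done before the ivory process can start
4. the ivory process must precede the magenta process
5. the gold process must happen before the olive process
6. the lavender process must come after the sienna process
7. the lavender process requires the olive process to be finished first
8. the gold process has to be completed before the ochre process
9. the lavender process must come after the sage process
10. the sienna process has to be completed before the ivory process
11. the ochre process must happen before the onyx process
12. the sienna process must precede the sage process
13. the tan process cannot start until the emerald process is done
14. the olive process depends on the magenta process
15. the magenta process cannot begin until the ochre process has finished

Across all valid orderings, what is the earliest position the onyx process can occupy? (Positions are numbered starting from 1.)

The processes that are forced before the onyx process, directly or transitively, are the tan process, the gold process, the ochre process, the emerald process. That's 4 processes.
So at minimum 4 processes come before the onyx process, putting the onyx process no earlier than position 5. That position is achievable by scheduling exactly those predecessors first.

5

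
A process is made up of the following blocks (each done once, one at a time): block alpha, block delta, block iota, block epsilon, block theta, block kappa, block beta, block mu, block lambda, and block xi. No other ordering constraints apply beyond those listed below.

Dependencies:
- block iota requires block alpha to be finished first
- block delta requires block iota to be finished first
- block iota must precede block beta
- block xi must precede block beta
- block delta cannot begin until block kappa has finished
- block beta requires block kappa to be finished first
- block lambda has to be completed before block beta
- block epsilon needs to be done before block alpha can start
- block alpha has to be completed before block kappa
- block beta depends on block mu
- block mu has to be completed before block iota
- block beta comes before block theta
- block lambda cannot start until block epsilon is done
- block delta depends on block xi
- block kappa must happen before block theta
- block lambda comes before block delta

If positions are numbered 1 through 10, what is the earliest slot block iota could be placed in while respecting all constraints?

Working backwards through the constraints from block iota, its full set of required predecessors is block alpha, block epsilon, block mu — 3 of them.
So at minimum 3 blocks come before block iota, putting block iota no earlier than position 4. That position is achievable by scheduling exactly those predecessors first.

4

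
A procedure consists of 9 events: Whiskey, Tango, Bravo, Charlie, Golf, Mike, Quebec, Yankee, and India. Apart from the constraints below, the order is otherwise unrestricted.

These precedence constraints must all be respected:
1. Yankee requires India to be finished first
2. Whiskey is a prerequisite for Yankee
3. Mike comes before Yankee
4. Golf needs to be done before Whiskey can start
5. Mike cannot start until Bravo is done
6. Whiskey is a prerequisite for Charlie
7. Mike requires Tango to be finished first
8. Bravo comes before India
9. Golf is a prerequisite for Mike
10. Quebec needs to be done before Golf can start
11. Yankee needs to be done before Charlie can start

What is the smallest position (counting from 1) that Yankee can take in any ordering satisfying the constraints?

Working backwards through the constraints from Yankee, its full set of required predecessors is Whiskey, Tango, Bravo, Golf, Mike, Quebec, India — 7 of them.
So at minimum 7 events come before Yankee, putting Yankee no earlier than position 8. That position is achievable by scheduling exactly those predecessors first.

8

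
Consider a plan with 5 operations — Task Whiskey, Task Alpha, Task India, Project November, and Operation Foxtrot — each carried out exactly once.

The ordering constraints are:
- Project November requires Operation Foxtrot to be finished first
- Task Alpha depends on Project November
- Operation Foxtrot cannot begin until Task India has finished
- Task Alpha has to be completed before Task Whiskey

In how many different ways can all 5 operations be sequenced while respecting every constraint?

1

Only Task India has no prerequisites, so it must go first.
Every operation is then forced in turn, so only 1 complete ordering is consistent with the constraints.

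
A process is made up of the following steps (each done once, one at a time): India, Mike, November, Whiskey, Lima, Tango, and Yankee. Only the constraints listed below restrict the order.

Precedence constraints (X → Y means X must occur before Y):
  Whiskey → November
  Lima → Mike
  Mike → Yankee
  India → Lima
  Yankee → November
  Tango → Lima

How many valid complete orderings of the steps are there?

12

3 steps have no prerequisites (India, Whiskey, Tango), so any of them could come first.
Enumerating by repeatedly choosing an available step (one whose prerequisites are all placed) gives 12 distinct complete orderings.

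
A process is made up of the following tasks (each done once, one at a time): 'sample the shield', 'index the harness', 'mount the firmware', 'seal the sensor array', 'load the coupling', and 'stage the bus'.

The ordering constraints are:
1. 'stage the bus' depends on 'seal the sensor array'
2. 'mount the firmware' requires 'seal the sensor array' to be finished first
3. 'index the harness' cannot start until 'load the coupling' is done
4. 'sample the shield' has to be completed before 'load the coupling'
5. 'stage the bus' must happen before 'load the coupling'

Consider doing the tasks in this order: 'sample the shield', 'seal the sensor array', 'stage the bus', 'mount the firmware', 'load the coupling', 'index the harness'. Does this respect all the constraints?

Checking each listed constraint against this order: for instance, 'sample the shield' is in position 1 and 'load the coupling' in position 5, so that constraint holds — and the remaining constraints check out the same way.

Yes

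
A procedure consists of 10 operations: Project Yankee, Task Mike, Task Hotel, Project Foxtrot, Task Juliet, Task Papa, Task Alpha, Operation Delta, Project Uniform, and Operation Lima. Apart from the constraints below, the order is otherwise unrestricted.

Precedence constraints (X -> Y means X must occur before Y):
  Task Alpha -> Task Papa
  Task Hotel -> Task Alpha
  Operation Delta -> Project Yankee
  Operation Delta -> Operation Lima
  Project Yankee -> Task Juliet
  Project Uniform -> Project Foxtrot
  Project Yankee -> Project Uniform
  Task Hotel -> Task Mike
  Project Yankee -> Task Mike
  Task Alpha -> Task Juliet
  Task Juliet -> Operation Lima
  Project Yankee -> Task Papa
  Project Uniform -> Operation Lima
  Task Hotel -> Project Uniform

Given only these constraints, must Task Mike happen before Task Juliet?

No

No chain of constraints connects Task Mike to Task Juliet in either direction.
So Task Mike can come before Task Juliet or after — it is not forced.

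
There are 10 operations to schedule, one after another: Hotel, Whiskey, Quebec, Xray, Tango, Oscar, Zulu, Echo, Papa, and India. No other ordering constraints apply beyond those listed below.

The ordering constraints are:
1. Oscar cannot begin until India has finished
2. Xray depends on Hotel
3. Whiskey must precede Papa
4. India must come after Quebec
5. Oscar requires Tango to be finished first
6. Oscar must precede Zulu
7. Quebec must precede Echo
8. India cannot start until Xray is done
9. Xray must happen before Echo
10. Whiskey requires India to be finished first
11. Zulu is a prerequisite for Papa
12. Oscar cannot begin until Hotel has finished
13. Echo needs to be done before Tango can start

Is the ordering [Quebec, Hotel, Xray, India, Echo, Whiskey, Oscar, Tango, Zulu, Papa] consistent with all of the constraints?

No

The sequence places Oscar ahead of Tango.
But one of the constraints requires Tango before Oscar, so this ordering violates it.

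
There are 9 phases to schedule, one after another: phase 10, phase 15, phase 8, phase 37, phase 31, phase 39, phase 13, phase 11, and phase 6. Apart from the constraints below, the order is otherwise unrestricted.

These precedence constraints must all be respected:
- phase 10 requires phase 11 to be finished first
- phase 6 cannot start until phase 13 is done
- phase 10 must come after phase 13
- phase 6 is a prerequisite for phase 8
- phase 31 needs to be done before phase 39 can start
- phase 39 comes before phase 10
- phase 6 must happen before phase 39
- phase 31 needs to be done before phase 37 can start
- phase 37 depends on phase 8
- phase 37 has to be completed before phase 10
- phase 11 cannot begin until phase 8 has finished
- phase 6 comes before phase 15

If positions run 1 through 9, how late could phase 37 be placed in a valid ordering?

Following the constraints forward from phase 37, its only required successor is phase 10.
With 1 mandatory successor out of 9 phases total, the latest slot for phase 37 is 9−1 = 8, and it's reachable by doing all non-successors before phase 37.

8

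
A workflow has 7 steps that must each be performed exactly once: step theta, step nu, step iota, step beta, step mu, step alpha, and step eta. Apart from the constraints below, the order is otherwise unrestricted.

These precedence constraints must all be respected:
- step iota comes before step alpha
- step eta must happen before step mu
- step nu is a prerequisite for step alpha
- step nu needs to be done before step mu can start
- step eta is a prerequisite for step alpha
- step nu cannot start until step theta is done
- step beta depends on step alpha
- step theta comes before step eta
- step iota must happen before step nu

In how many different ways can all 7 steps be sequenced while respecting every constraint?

The steps with no prerequisites are step theta, step iota; any of them can be placed first.
Systematically extending each partial ordering one step at a time and counting, there are 15 complete orderings.

15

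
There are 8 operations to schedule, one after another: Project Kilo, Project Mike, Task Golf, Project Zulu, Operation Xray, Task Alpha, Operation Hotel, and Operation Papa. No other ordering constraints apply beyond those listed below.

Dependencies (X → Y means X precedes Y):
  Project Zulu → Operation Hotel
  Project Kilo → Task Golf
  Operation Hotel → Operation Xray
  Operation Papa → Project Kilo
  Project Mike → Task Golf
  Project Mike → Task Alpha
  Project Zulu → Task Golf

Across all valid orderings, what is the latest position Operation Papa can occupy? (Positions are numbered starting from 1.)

Following every chain forward from Operation Papa, the operations that must come later are Project Kilo, Task Golf — 2 of them.
So at least 2 operations follow Operation Papa, putting Operation Papa no later than position 6. That position is achievable by scheduling everything else first.

6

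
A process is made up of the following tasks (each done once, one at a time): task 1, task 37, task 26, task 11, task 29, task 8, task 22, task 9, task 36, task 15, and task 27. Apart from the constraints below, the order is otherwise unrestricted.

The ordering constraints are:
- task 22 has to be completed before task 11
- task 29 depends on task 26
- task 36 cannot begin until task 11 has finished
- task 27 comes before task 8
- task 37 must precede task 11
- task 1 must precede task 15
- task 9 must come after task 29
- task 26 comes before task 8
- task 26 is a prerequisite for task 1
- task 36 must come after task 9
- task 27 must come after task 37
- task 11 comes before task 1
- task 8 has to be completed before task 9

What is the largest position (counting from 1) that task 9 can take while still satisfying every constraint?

10

The only task forced after task 9 (directly or by a chain) is task 36.
With 1 mandatory successor out of 11 tasks total, the latest slot for task 9 is 11−1 = 10, and it's reachable by doing all non-successors before task 9.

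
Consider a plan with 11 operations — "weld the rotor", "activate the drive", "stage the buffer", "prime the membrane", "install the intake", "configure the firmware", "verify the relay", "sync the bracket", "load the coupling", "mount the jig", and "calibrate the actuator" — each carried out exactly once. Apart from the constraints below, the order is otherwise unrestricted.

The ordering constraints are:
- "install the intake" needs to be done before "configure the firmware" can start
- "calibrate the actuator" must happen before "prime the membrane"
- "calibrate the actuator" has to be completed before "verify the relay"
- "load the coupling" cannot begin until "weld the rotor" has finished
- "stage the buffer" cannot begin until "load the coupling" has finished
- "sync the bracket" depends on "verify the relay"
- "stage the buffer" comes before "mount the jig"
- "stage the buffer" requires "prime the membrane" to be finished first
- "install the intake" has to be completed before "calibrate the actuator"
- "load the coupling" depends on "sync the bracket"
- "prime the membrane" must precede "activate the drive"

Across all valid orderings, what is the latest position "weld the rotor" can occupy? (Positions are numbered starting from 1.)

8

The operations that are forced after "weld the rotor", directly or by a chain of constraints, are "stage the buffer", "load the coupling", "mount the jig". That's 3 operations.
With 3 mandatory successors out of 11 operations total, the latest slot for "weld the rotor" is 11−3 = 8, and it's reachable by doing all non-successors before "weld the rotor".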